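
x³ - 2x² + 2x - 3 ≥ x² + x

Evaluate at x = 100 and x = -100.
x = 100: LHS = 100³ - 2·100² + 2·100 - 3 = 980197, RHS = 100² + 100 = 10100; 980197 ≥ 10100 — holds
x = -100: LHS = (-100)³ - 2·(-100)² + 2·(-100) - 3 = -1020203, RHS = (-100)² + (-100) = 9900; -1020203 ≥ 9900 — FAILS

Answer: Partially: holds for x = 100, fails for x = -100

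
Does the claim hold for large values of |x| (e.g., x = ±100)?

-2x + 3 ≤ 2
x = 100: LHS = -2·100 + 3 = -197; -197 ≤ 2 — holds
x = -100: LHS = -2·(-100) + 3 = 203; 203 ≤ 2 — FAILS

Answer: Partially: holds for x = 100, fails for x = -100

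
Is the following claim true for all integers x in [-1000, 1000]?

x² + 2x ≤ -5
The claim fails at x = 0:
x = 0: LHS = 0² + 2·0 = 0; 0 ≤ -5 — FAILS

Because a single integer refutes it, the statement is false.

Answer: False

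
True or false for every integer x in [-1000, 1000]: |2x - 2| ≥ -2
An absolute value is never negative, so the left side is ≥ 0 for every x, while the right side is -2. Tightest case in [-1000, 1000] is x = 1:
x = 1: LHS = |2·1 - 2| = |0| = 0; 0 ≥ -2 — holds
Hence LHS − RHS is never negative, i.e. LHS ≥ RHS throughout, so the relation holds for every integer in [-1000, 1000].

No counterexample exists.

Answer: True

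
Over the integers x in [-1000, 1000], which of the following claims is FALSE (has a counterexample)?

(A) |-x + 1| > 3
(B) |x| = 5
(A) x = 0: LHS = |-0 + 1| = |1| = 1; 1 > 3 — FAILS
(B) x = 0: LHS = |0| = 0; 0 = 5 — FAILS

Answer: Both A and B are false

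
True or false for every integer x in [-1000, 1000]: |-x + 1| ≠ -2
An absolute value is never negative, so the left side is ≥ 0 for every x, while the right side is -2. Tightest case in [-1000, 1000] is x = 1:
x = 1: LHS = |-1 + 1| = |0| = 0; 0 ≠ -2 — holds
Hence LHS − RHS is never 0, i.e. the two sides are never equal, so the relation holds for every integer in [-1000, 1000].

No counterexample exists.

Answer: True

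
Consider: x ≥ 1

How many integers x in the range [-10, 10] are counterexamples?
Counterexamples in [-10, 10]: {-10, -9, -8, -7, -6, -5, -4, -3, -2, -1, 0}.

Counting them gives 11 values.

Answer: 11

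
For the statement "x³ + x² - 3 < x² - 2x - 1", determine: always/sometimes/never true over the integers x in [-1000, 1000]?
Holds at x = 0: LHS = 0³ + 0² - 3 = -3, RHS = 0² - 2·0 - 1 = -1; -3 < -1 — holds
Fails at x = 1: LHS = 1³ + 1² - 3 = -1, RHS = 1² - 2·1 - 1 = -2; -1 < -2 — FAILS
It is satisfied by some integers in the range but not all.

Answer: Sometimes true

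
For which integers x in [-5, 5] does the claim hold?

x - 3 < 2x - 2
Holds for: {0, 1, 2, 3, 4, 5}
Fails for: {-5, -4, -3, -2, -1}

Answer: {0, 1, 2, 3, 4, 5}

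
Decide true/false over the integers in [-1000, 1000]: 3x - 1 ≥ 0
The claim fails at x = 0:
x = 0: LHS = 3·0 - 1 = -1; -1 ≥ 0 — FAILS

Because a single integer refutes it, the statement is false.

Answer: False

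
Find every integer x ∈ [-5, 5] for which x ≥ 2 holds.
Holds for: {2, 3, 4, 5}
Fails for: {-5, -4, -3, -2, -1, 0, 1}

Answer: {2, 3, 4, 5}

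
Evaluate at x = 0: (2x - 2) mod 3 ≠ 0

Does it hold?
x = 0: LHS = (2·0 - 2) mod 3 = (-2) mod 3 = 1; 1 ≠ 0 — holds

The relation is satisfied at x = 0.

Answer: Yes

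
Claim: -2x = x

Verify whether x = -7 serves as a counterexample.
Substitute x = -7 into the relation:
x = -7: LHS = -2·(-7) = 14; 14 = -7 — FAILS

Since the claim fails at x = -7, this value is a counterexample.

Answer: Yes, x = -7 is a counterexample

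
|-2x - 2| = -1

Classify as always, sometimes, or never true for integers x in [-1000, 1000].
An absolute value is never negative, so the left side is ≥ 0 for every x, while the right side is -1. Tightest case in [-1000, 1000] is x = -1:
x = -1: LHS = |-2·(-1) - 2| = |0| = 0; 0 = -1 — FAILS
Hence LHS − RHS is never 0, i.e. the two sides are never equal, so the claimed relation (=) fails for every integer in [-1000, 1000].

No integer in the range satisfies it.

Answer: Never true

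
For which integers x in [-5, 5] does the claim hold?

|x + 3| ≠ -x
Track d = LHS − RHS over the integers in [-5, 5]. Equality would need d = 0, but d changes sign only between consecutive integers, jumping over 0:
x = -2: LHS = |(-2) + 3| = |1| = 1, RHS = -(-2) = 2; 1 ≠ 2 — holds  (d = -1)
x = -1: LHS = |(-1) + 3| = |2| = 2, RHS = -(-1) = 1; 2 ≠ 1 — holds  (d = 1)
Away from these crossings d keeps a constant sign, and checking every integer in [-5, 5] confirms d ≠ 0 throughout. Hence the two sides are never equal, so the relation holds for every integer in [-5, 5].

Answer: All integers in [-5, 5]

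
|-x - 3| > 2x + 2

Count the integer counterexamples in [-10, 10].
Counterexamples in [-10, 10]: {1, 2, 3, 4, 5, 6, 7, 8, 9, 10}.

Counting them gives 10 values.

Answer: 10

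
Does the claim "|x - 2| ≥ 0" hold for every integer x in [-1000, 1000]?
An absolute value is never negative, so the left side is ≥ 0 for every x, while the right side is 0. Tightest case in [-1000, 1000] is x = 2:
x = 2: LHS = |2 - 2| = |0| = 0; 0 ≥ 0 — holds
Hence LHS − RHS is never negative, i.e. LHS ≥ RHS throughout, so the relation holds for every integer in [-1000, 1000].

No counterexample exists.

Answer: True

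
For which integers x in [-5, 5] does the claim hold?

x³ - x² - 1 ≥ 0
Holds for: {2, 3, 4, 5}
Fails for: {-5, -4, -3, -2, -1, 0, 1}

Answer: {2, 3, 4, 5}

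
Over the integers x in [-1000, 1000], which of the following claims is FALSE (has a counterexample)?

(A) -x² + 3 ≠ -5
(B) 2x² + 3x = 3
(A) Track d = LHS − RHS over the integers in [-1000, 1000]. Equality would need d = 0, but d changes sign only between consecutive integers, jumping over 0:
x = -3: LHS = -(-3)² + 3 = -6; -6 ≠ -5 — holds  (d = -1)
x = -2: LHS = -(-2)² + 3 = -1; -1 ≠ -5 — holds  (d = 4)
x = 2: LHS = -2² + 3 = -1; -1 ≠ -5 — holds  (d = 4)
x = 3: LHS = -3² + 3 = -6; -6 ≠ -5 — holds  (d = -1)
Away from these crossings d keeps a constant sign, and checking every integer in [-1000, 1000] confirms d ≠ 0 throughout. Hence the two sides are never equal, so the relation holds for every integer in [-1000, 1000].

(B) x = 0: LHS = 2·0² + 3·0 = 0; 0 = 3 — FAILS

Only (B) has a counterexample.

Answer: B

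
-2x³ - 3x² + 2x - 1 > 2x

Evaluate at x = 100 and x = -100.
x = 100: LHS = -2·100³ - 3·100² + 2·100 - 1 = -2029801, RHS = 2·100 = 200; -2029801 > 200 — FAILS
x = -100: LHS = -2·(-100)³ - 3·(-100)² + 2·(-100) - 1 = 1969799, RHS = 2·(-100) = -200; 1969799 > -200 — holds

Answer: Partially: fails for x = 100, holds for x = -100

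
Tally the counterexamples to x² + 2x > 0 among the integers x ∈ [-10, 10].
Counterexamples in [-10, 10]: {-2, -1, 0}.

Counting them gives 3 values.

Answer: 3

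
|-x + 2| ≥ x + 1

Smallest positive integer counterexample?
Testing positive integers:
x = 1: LHS = |-1 + 2| = |1| = 1, RHS = 1 + 1 = 2; 1 ≥ 2 — FAILS  ← smallest positive counterexample

Answer: x = 1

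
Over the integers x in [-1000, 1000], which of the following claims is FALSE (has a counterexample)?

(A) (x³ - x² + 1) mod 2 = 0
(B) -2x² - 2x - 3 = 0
(A) x = 0: LHS = (0³ - 0² + 1) mod 2 = 1 mod 2 = 1; 1 = 0 — FAILS
(B) x = 0: LHS = -2·0² - 2·0 - 3 = -3; -3 = 0 — FAILS

Answer: Both A and B are false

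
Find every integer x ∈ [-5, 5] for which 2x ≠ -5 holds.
Track d = LHS − RHS over the integers in [-5, 5]. Equality would need d = 0, but d changes sign only between consecutive integers, jumping over 0:
x = -3: LHS = 2·(-3) = -6; -6 ≠ -5 — holds  (d = -1)
x = -2: LHS = 2·(-2) = -4; -4 ≠ -5 — holds  (d = 1)
Away from these crossings d keeps a constant sign, and checking every integer in [-5, 5] confirms d ≠ 0 throughout. Hence the two sides are never equal, so the relation holds for every integer in [-5, 5].

Answer: All integers in [-5, 5]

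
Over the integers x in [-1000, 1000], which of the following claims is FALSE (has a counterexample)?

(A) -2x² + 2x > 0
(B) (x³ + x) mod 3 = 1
(A) x = 0: LHS = -2·0² + 2·0 = 0; 0 > 0 — FAILS
(B) x = 0: LHS = (0³ + 0) mod 3 = 0 mod 3 = 0; 0 = 1 — FAILS

Answer: Both A and B are false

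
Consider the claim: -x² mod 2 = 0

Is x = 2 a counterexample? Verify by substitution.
Substitute x = 2 into the relation:
x = 2: LHS = (-2²) mod 2 = (-4) mod 2 = 0; 0 = 0 — holds

The claim holds here, so x = 2 is not a counterexample. (A counterexample exists elsewhere, e.g. x = 1.)

Answer: No, x = 2 is not a counterexample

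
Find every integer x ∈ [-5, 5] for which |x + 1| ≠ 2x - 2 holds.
Holds for: {-5, -4, -3, -2, -1, 0, 1, 2, 4, 5}
Fails for: {3}

Answer: {-5, -4, -3, -2, -1, 0, 1, 2, 4, 5}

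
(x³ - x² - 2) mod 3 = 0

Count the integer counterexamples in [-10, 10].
Counterexamples in [-10, 10]: {-10, -9, -8, -7, -6, -5, -4, -3, -2, -1, 0, 1, 2, 3, 4, 5, 6, 7, 8, 9, 10}.

Counting them gives 21 values.

Answer: 21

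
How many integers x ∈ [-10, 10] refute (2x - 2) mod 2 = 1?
Counterexamples in [-10, 10]: {-10, -9, -8, -7, -6, -5, -4, -3, -2, -1, 0, 1, 2, 3, 4, 5, 6, 7, 8, 9, 10}.

Counting them gives 21 values.

Answer: 21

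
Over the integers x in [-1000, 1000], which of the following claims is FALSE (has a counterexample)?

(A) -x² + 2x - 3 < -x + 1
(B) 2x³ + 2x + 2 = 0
(A) Over all integers in [-1000, 1000], LHS − RHS is largest at x = 1, where it equals -2:
x = 1: LHS = -1² + 2·1 - 3 = -2, RHS = -1 + 1 = 0; -2 < 0 — holds
At the ends of the range:
x = -1000: LHS = -(-1000)² + 2·(-1000) - 3 = -1002003, RHS = -(-1000) + 1 = 1001; -1002003 < 1001 — holds
x = 1000: LHS = -1000² + 2·1000 - 3 = -998003, RHS = -1000 + 1 = -999; -998003 < -999 — holds
Hence LHS − RHS is never zero or positive, i.e. LHS < RHS throughout, so the relation holds for every integer in [-1000, 1000].

(B) x = 0: LHS = 2·0³ + 2·0 + 2 = 2; 2 = 0 — FAILS

Only (B) has a counterexample.

Answer: B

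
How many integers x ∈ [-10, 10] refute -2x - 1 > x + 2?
Counterexamples in [-10, 10]: {-1, 0, 1, 2, 3, 4, 5, 6, 7, 8, 9, 10}.

Counting them gives 12 values.

Answer: 12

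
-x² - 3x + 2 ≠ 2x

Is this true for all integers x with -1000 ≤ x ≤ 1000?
Track d = LHS − RHS over the integers in [-1000, 1000]. Equality would need d = 0, but d changes sign only between consecutive integers, jumping over 0:
x = -6: LHS = -(-6)² - 3·(-6) + 2 = -16, RHS = 2·(-6) = -12; -16 ≠ -12 — holds  (d = -4)
x = -5: LHS = -(-5)² - 3·(-5) + 2 = -8, RHS = 2·(-5) = -10; -8 ≠ -10 — holds  (d = 2)
x = 0: LHS = -0² - 3·0 + 2 = 2, RHS = 2·0 = 0; 2 ≠ 0 — holds  (d = 2)
x = 1: LHS = -1² - 3·1 + 2 = -2, RHS = 2·1 = 2; -2 ≠ 2 — holds  (d = -4)
Away from these crossings d keeps a constant sign, and checking every integer in [-1000, 1000] confirms d ≠ 0 throughout. Hence the two sides are never equal, so the relation holds for every integer in [-1000, 1000].

No counterexample exists.

Answer: True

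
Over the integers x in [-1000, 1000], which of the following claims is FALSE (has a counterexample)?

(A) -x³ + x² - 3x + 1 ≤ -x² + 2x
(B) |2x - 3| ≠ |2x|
(A) x = 0: LHS = -0³ + 0² - 3·0 + 1 = 1, RHS = -0² + 2·0 = 0; 1 ≤ 0 — FAILS

(B) Track d = LHS − RHS over the integers in [-1000, 1000]. Equality would need d = 0, but d changes sign only between consecutive integers, jumping over 0:
x = 0: LHS = |2·0 - 3| = |-3| = 3, RHS = |2·0| = |0| = 0; 3 ≠ 0 — holds  (d = 3)
x = 1: LHS = |2·1 - 3| = |-1| = 1, RHS = |2·1| = |2| = 2; 1 ≠ 2 — holds  (d = -1)
Away from these crossings d keeps a constant sign, and checking every integer in [-1000, 1000] confirms d ≠ 0 throughout. Hence the two sides are never equal, so the relation holds for every integer in [-1000, 1000].

Only (A) has a counterexample.

Answer: A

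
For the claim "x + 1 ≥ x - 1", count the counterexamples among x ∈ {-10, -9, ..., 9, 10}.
Over all integers in [-10, 10], LHS − RHS is smallest at x = 0, where it equals 2:
x = 0: LHS = 0 + 1 = 1, RHS = 0 - 1 = -1; 1 ≥ -1 — holds
At the ends of the range:
x = -10: LHS = (-10) + 1 = -9, RHS = (-10) - 1 = -11; -9 ≥ -11 — holds
x = 10: LHS = 10 + 1 = 11, RHS = 10 - 1 = 9; 11 ≥ 9 — holds
Hence LHS − RHS is never negative, i.e. LHS ≥ RHS throughout, so the relation holds for every integer in [-10, 10].

No counterexample appears in that range.

Answer: 0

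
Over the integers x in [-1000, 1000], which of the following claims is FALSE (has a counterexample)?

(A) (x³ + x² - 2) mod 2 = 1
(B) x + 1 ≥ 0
(A) x = 0: LHS = (0³ + 0² - 2) mod 2 = (-2) mod 2 = 0; 0 = 1 — FAILS
(B) x = -2: LHS = (-2) + 1 = -1; -1 ≥ 0 — FAILS

Answer: Both A and B are false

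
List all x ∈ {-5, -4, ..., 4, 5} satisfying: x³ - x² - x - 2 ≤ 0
Holds for: {-5, -4, -3, -2, -1, 0, 1, 2}
Fails for: {3, 4, 5}

Answer: {-5, -4, -3, -2, -1, 0, 1, 2}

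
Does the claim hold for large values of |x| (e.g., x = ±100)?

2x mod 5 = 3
x = 100: LHS = (2·100) mod 5 = 200 mod 5 = 0; 0 = 3 — FAILS
x = -100: LHS = (2·(-100)) mod 5 = (-200) mod 5 = 0; 0 = 3 — FAILS

Answer: No, fails for both x = 100 and x = -100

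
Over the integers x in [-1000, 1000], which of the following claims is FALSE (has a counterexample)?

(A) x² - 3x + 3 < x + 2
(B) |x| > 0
(A) x = 0: LHS = 0² - 3·0 + 3 = 3, RHS = 0 + 2 = 2; 3 < 2 — FAILS
(B) x = 0: LHS = |0| = 0; 0 > 0 — FAILS

Answer: Both A and B are false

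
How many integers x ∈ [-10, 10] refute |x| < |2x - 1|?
Counterexamples in [-10, 10]: {1}.

Counting them gives 1 values.

Answer: 1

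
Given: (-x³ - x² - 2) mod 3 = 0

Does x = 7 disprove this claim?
Substitute x = 7 into the relation:
x = 7: LHS = (-7³ - 7² - 2) mod 3 = (-394) mod 3 = 2; 2 = 0 — FAILS

Since the claim fails at x = 7, this value is a counterexample.

Answer: Yes, x = 7 is a counterexample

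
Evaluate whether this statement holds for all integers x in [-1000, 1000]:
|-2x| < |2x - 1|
The claim fails at x = 1:
x = 1: LHS = |-2·1| = |-2| = 2, RHS = |2·1 - 1| = |1| = 1; 2 < 1 — FAILS

Because a single integer refutes it, the statement is false.

Answer: False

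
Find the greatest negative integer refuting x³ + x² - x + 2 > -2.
Testing negative integers from -1 downward:
x = -1: LHS = (-1)³ + (-1)² - (-1) + 2 = 3; 3 > -2 — holds
x = -2: LHS = (-2)³ + (-2)² - (-2) + 2 = 0; 0 > -2 — holds
x = -3: LHS = (-3)³ + (-3)² - (-3) + 2 = -13; -13 > -2 — FAILS  ← closest negative counterexample to 0

Answer: x = -3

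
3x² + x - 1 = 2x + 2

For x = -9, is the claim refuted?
Substitute x = -9 into the relation:
x = -9: LHS = 3·(-9)² + (-9) - 1 = 233, RHS = 2·(-9) + 2 = -16; 233 = -16 — FAILS

Since the claim fails at x = -9, this value is a counterexample.

Answer: Yes, x = -9 is a counterexample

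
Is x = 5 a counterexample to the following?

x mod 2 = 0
Substitute x = 5 into the relation:
x = 5: LHS = 5 mod 2 = 1; 1 = 0 — FAILS

Since the claim fails at x = 5, this value is a counterexample.

Answer: Yes, x = 5 is a counterexample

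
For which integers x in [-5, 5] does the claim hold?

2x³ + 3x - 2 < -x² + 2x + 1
Holds for: {-5, -4, -3, -2, -1, 0}
Fails for: {1, 2, 3, 4, 5}

Answer: {-5, -4, -3, -2, -1, 0}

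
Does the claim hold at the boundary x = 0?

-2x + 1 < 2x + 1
x = 0: LHS = -2·0 + 1 = 1, RHS = 2·0 + 1 = 1; 1 < 1 — FAILS

The relation fails at x = 0, so x = 0 is a counterexample.

Answer: No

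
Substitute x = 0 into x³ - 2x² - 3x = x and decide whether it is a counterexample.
Substitute x = 0 into the relation:
x = 0: LHS = 0³ - 2·0² - 3·0 = 0; 0 = 0 — holds

The claim holds here, so x = 0 is not a counterexample. (A counterexample exists elsewhere, e.g. x = 1.)

Answer: No, x = 0 is not a counterexample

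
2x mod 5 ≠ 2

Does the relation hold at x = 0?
x = 0: LHS = (2·0) mod 5 = 0 mod 5 = 0; 0 ≠ 2 — holds

The relation is satisfied at x = 0.

Answer: Yes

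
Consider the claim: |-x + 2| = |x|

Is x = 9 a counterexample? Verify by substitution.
Substitute x = 9 into the relation:
x = 9: LHS = |-9 + 2| = |-7| = 7, RHS = |9| = 9; 7 = 9 — FAILS

Since the claim fails at x = 9, this value is a counterexample.

Answer: Yes, x = 9 is a counterexample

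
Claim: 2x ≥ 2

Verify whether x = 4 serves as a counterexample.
Substitute x = 4 into the relation:
x = 4: LHS = 2·4 = 8; 8 ≥ 2 — holds

The claim holds here, so x = 4 is not a counterexample. (A counterexample exists elsewhere, e.g. x = 0.)

Answer: No, x = 4 is not a counterexample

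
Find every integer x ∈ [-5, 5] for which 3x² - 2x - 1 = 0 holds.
Holds for: {1}
Fails for: {-5, -4, -3, -2, -1, 0, 2, 3, 4, 5}

Answer: {1}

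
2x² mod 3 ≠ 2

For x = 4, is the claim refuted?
Substitute x = 4 into the relation:
x = 4: LHS = (2·4²) mod 3 = 32 mod 3 = 2; 2 ≠ 2 — FAILS

Since the claim fails at x = 4, this value is a counterexample.

Answer: Yes, x = 4 is a counterexample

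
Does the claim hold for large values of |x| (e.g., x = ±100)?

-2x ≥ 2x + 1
x = 100: LHS = -2·100 = -200, RHS = 2·100 + 1 = 201; -200 ≥ 201 — FAILS
x = -100: LHS = -2·(-100) = 200, RHS = 2·(-100) + 1 = -199; 200 ≥ -199 — holds

Answer: Partially: fails for x = 100, holds for x = -100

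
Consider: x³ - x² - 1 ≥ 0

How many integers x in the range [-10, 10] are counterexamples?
Counterexamples in [-10, 10]: {-10, -9, -8, -7, -6, -5, -4, -3, -2, -1, 0, 1}.

Counting them gives 12 values.

Answer: 12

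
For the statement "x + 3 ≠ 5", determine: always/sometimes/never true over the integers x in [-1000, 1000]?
Holds at x = 0: LHS = 0 + 3 = 3; 3 ≠ 5 — holds
Fails at x = 2: LHS = 2 + 3 = 5; 5 ≠ 5 — FAILS
It is satisfied by some integers in the range but not all.

Answer: Sometimes true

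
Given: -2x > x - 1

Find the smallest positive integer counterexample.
Testing positive integers:
x = 1: LHS = -2·1 = -2, RHS = 1 - 1 = 0; -2 > 0 — FAILS  ← smallest positive counterexample

Answer: x = 1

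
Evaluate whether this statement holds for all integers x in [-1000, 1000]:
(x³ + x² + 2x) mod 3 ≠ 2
For a polynomial with integer coefficients, its value mod 3 depends only on x mod 3, so it suffices to check one representative of each residue class, x = 0, 1, 2:
x = 0: LHS = (0³ + 0² + 2·0) mod 3 = 0 mod 3 = 0; 0 ≠ 2 — holds
x = 1: LHS = (1³ + 1² + 2·1) mod 3 = 4 mod 3 = 1; 1 ≠ 2 — holds
x = 2: LHS = (2³ + 2² + 2·2) mod 3 = 16 mod 3 = 1; 1 ≠ 2 — holds
The relation holds in every residue class, so the relation holds for every integer in [-1000, 1000].

No counterexample exists.

Answer: True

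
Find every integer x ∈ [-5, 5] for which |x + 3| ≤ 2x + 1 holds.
Holds for: {2, 3, 4, 5}
Fails for: {-5, -4, -3, -2, -1, 0, 1}

Answer: {2, 3, 4, 5}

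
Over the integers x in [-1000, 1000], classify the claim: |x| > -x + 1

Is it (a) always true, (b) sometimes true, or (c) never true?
Holds at x = 1: LHS = |1| = 1, RHS = -1 + 1 = 0; 1 > 0 — holds
Fails at x = 0: LHS = |0| = 0, RHS = -0 + 1 = 1; 0 > 1 — FAILS
It is satisfied by some integers in the range but not all.

Answer: Sometimes true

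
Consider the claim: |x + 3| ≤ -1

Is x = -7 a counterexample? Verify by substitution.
Substitute x = -7 into the relation:
x = -7: LHS = |(-7) + 3| = |-4| = 4; 4 ≤ -1 — FAILS

Since the claim fails at x = -7, this value is a counterexample.

Answer: Yes, x = -7 is a counterexample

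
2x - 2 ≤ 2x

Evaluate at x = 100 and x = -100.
x = 100: LHS = 2·100 - 2 = 198, RHS = 2·100 = 200; 198 ≤ 200 — holds
x = -100: LHS = 2·(-100) - 2 = -202, RHS = 2·(-100) = -200; -202 ≤ -200 — holds

Answer: Yes, holds for both x = 100 and x = -100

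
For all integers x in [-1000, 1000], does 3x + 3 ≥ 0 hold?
The claim fails at x = -2:
x = -2: LHS = 3·(-2) + 3 = -3; -3 ≥ 0 — FAILS

Because a single integer refutes it, the statement is false.

Answer: False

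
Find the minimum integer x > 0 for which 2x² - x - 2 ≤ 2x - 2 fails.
Testing positive integers:
x = 1: LHS = 2·1² - 1 - 2 = -1, RHS = 2·1 - 2 = 0; -1 ≤ 0 — holds
x = 2: LHS = 2·2² - 2 - 2 = 4, RHS = 2·2 - 2 = 2; 4 ≤ 2 — FAILS  ← smallest positive counterexample

Answer: x = 2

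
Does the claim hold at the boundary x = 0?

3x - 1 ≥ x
x = 0: LHS = 3·0 - 1 = -1; -1 ≥ 0 — FAILS

The relation fails at x = 0, so x = 0 is a counterexample.

Answer: No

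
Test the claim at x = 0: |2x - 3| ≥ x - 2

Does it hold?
x = 0: LHS = |2·0 - 3| = |-3| = 3, RHS = 0 - 2 = -2; 3 ≥ -2 — holds

The relation is satisfied at x = 0.

Answer: Yes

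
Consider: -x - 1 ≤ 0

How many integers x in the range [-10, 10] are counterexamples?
Counterexamples in [-10, 10]: {-10, -9, -8, -7, -6, -5, -4, -3, -2}.

Counting them gives 9 values.

Answer: 9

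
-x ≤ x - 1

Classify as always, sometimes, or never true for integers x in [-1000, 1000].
Holds at x = 1: RHS = 1 - 1 = 0; -1 ≤ 0 — holds
Fails at x = 0: LHS = -0 = 0, RHS = 0 - 1 = -1; 0 ≤ -1 — FAILS
It is satisfied by some integers in the range but not all.

Answer: Sometimes true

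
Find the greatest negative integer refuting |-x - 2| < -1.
Testing negative integers from -1 downward:
x = -1: LHS = |-(-1) - 2| = |-1| = 1; 1 < -1 — FAILS  ← closest negative counterexample to 0

Answer: x = -1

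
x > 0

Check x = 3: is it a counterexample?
Substitute x = 3 into the relation:
x = 3: 3 > 0 — holds

The claim holds here, so x = 3 is not a counterexample. (A counterexample exists elsewhere, e.g. x = 0.)

Answer: No, x = 3 is not a counterexample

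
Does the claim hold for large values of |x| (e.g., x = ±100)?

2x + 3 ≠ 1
x = 100: LHS = 2·100 + 3 = 203; 203 ≠ 1 — holds
x = -100: LHS = 2·(-100) + 3 = -197; -197 ≠ 1 — holds

Answer: Yes, holds for both x = 100 and x = -100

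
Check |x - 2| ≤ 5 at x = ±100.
x = 100: LHS = |100 - 2| = |98| = 98; 98 ≤ 5 — FAILS
x = -100: LHS = |(-100) - 2| = |-102| = 102; 102 ≤ 5 — FAILS

Answer: No, fails for both x = 100 and x = -100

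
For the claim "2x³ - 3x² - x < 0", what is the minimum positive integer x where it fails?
Testing positive integers:
x = 1: LHS = 2·1³ - 3·1² - 1 = -2; -2 < 0 — holds
x = 2: LHS = 2·2³ - 3·2² - 2 = 2; 2 < 0 — FAILS  ← smallest positive counterexample

Answer: x = 2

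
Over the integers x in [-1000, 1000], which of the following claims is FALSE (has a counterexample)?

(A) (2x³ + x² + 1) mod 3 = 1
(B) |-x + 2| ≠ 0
(A) x = -1: LHS = (2·(-1)³ + (-1)² + 1) mod 3 = 0 mod 3 = 0; 0 = 1 — FAILS
(B) x = 2: LHS = |-2 + 2| = |0| = 0; 0 ≠ 0 — FAILS

Answer: Both A and B are false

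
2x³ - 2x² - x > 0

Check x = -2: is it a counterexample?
Substitute x = -2 into the relation:
x = -2: LHS = 2·(-2)³ - 2·(-2)² - (-2) = -22; -22 > 0 — FAILS

Since the claim fails at x = -2, this value is a counterexample.

Answer: Yes, x = -2 is a counterexample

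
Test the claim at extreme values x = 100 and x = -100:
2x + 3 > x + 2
x = 100: LHS = 2·100 + 3 = 203, RHS = 100 + 2 = 102; 203 > 102 — holds
x = -100: LHS = 2·(-100) + 3 = -197, RHS = (-100) + 2 = -98; -197 > -98 — FAILS

Answer: Partially: holds for x = 100, fails for x = -100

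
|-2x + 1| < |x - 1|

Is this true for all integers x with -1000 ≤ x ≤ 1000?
The claim fails at x = 0:
x = 0: LHS = |-2·0 + 1| = |1| = 1, RHS = |0 - 1| = |-1| = 1; 1 < 1 — FAILS

Because a single integer refutes it, the statement is false.

Answer: False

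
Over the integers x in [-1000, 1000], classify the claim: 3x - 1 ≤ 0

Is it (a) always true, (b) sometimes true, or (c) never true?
Holds at x = 0: LHS = 3·0 - 1 = -1; -1 ≤ 0 — holds
Fails at x = 1: LHS = 3·1 - 1 = 2; 2 ≤ 0 — FAILS
It is satisfied by some integers in the range but not all.

Answer: Sometimes true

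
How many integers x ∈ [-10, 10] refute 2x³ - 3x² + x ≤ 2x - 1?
Counterexamples in [-10, 10]: {0, 2, 3, 4, 5, 6, 7, 8, 9, 10}.

Counting them gives 10 values.

Answer: 10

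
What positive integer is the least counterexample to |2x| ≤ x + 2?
Testing positive integers:
x = 1: LHS = |2·1| = |2| = 2, RHS = 1 + 2 = 3; 2 ≤ 3 — holds
x = 2: LHS = |2·2| = |4| = 4, RHS = 2 + 2 = 4; 4 ≤ 4 — holds
x = 3: LHS = |2·3| = |6| = 6, RHS = 3 + 2 = 5; 6 ≤ 5 — FAILS  ← smallest positive counterexample

Answer: x = 3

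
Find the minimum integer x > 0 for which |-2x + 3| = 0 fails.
Testing positive integers:
x = 1: LHS = |-2·1 + 3| = |1| = 1; 1 = 0 — FAILS  ← smallest positive counterexample

Answer: x = 1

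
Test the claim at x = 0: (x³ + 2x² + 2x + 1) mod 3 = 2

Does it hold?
x = 0: LHS = (0³ + 2·0² + 2·0 + 1) mod 3 = 1 mod 3 = 1; 1 = 2 — FAILS

The relation fails at x = 0, so x = 0 is a counterexample.

Answer: No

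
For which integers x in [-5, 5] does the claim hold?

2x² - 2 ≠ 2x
Track d = LHS − RHS over the integers in [-5, 5]. Equality would need d = 0, but d changes sign only between consecutive integers, jumping over 0:
x = -1: LHS = 2·(-1)² - 2 = 0, RHS = 2·(-1) = -2; 0 ≠ -2 — holds  (d = 2)
x = 0: LHS = 2·0² - 2 = -2, RHS = 2·0 = 0; -2 ≠ 0 — holds  (d = -2)
x = 1: LHS = 2·1² - 2 = 0, RHS = 2·1 = 2; 0 ≠ 2 — holds  (d = -2)
x = 2: LHS = 2·2² - 2 = 6, RHS = 2·2 = 4; 6 ≠ 4 — holds  (d = 2)
Away from these crossings d keeps a constant sign, and checking every integer in [-5, 5] confirms d ≠ 0 throughout. Hence the two sides are never equal, so the relation holds for every integer in [-5, 5].

Answer: All integers in [-5, 5]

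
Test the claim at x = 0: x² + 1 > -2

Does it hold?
x = 0: LHS = 0² + 1 = 1; 1 > -2 — holds

The relation is satisfied at x = 0.

Answer: Yes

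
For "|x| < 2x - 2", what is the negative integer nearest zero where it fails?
Testing negative integers from -1 downward:
x = -1: LHS = |-1| = 1, RHS = 2·(-1) - 2 = -4; 1 < -4 — FAILS  ← closest negative counterexample to 0

Answer: x = -1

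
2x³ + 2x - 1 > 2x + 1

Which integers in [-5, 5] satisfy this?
Holds for: {2, 3, 4, 5}
Fails for: {-5, -4, -3, -2, -1, 0, 1}

Answer: {2, 3, 4, 5}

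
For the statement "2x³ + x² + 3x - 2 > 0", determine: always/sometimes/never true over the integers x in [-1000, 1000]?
Holds at x = 1: LHS = 2·1³ + 1² + 3·1 - 2 = 4; 4 > 0 — holds
Fails at x = 0: LHS = 2·0³ + 0² + 3·0 - 2 = -2; -2 > 0 — FAILS
It is satisfied by some integers in the range but not all.

Answer: Sometimes true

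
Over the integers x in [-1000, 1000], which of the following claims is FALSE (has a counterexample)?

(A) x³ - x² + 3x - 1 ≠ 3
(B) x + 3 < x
(A) Track d = LHS − RHS over the integers in [-1000, 1000]. Equality would need d = 0, but d changes sign only between consecutive integers, jumping over 0:
x = 1: LHS = 1³ - 1² + 3·1 - 1 = 2; 2 ≠ 3 — holds  (d = -1)
x = 2: LHS = 2³ - 2² + 3·2 - 1 = 9; 9 ≠ 3 — holds  (d = 6)
Away from these crossings d keeps a constant sign, and checking every integer in [-1000, 1000] confirms d ≠ 0 throughout. Hence the two sides are never equal, so the relation holds for every integer in [-1000, 1000].

(B) x = 0: LHS = 0 + 3 = 3; 3 < 0 — FAILS

Only (B) has a counterexample.

Answer: B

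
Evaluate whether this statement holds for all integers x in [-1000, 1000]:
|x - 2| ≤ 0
The claim fails at x = 0:
x = 0: LHS = |0 - 2| = |-2| = 2; 2 ≤ 0 — FAILS

Because a single integer refutes it, the statement is false.

Answer: False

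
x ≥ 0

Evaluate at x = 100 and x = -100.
x = 100: 100 ≥ 0 — holds
x = -100: -100 ≥ 0 — FAILS

Answer: Partially: holds for x = 100, fails for x = -100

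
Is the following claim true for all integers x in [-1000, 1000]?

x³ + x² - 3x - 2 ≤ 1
The claim fails at x = 2:
x = 2: LHS = 2³ + 2² - 3·2 - 2 = 4; 4 ≤ 1 — FAILS

Because a single integer refutes it, the statement is false.

Answer: False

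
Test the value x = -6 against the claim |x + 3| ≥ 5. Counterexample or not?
Substitute x = -6 into the relation:
x = -6: LHS = |(-6) + 3| = |-3| = 3; 3 ≥ 5 — FAILS

Since the claim fails at x = -6, this value is a counterexample.

Answer: Yes, x = -6 is a counterexample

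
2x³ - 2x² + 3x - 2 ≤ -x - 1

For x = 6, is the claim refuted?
Substitute x = 6 into the relation:
x = 6: LHS = 2·6³ - 2·6² + 3·6 - 2 = 376, RHS = -6 - 1 = -7; 376 ≤ -7 — FAILS

Since the claim fails at x = 6, this value is a counterexample.

Answer: Yes, x = 6 is a counterexample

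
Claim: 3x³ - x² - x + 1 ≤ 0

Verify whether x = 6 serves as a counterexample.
Substitute x = 6 into the relation:
x = 6: LHS = 3·6³ - 6² - 6 + 1 = 607; 607 ≤ 0 — FAILS

Since the claim fails at x = 6, this value is a counterexample.

Answer: Yes, x = 6 is a counterexample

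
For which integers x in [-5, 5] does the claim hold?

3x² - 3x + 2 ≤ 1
Over all integers in [-5, 5], LHS − RHS is smallest at x = 0, where it equals 1:
x = 0: LHS = 3·0² - 3·0 + 2 = 2; 2 ≤ 1 — FAILS
At the ends of the range:
x = -5: LHS = 3·(-5)² - 3·(-5) + 2 = 92; 92 ≤ 1 — FAILS
x = 5: LHS = 3·5² - 3·5 + 2 = 62; 62 ≤ 1 — FAILS
Hence LHS − RHS is never zero or negative, i.e. LHS > RHS throughout, so the claimed relation (≤) fails for every integer in [-5, 5].

Answer: None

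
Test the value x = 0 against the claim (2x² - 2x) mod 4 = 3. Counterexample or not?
Substitute x = 0 into the relation:
x = 0: LHS = (2·0² - 2·0) mod 4 = 0 mod 4 = 0; 0 = 3 — FAILS

Since the claim fails at x = 0, this value is a counterexample.

Answer: Yes, x = 0 is a counterexample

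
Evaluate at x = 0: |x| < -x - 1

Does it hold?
x = 0: LHS = |0| = 0, RHS = -0 - 1 = -1; 0 < -1 — FAILS

The relation fails at x = 0, so x = 0 is a counterexample.

Answer: No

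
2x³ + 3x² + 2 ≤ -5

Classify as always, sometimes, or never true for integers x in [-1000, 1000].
Holds at x = -3: LHS = 2·(-3)³ + 3·(-3)² + 2 = -25; -25 ≤ -5 — holds
Fails at x = 0: LHS = 2·0³ + 3·0² + 2 = 2; 2 ≤ -5 — FAILS
It is satisfied by some integers in the range but not all.

Answer: Sometimes true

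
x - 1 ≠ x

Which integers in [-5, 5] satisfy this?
Over all integers in [-5, 5], LHS − RHS is always negative; it is closest to 0 at x = 0, where it equals -1:
x = 0: LHS = 0 - 1 = -1; -1 ≠ 0 — holds
At the ends of the range:
x = -5: LHS = (-5) - 1 = -6; -6 ≠ -5 — holds
x = 5: LHS = 5 - 1 = 4; 4 ≠ 5 — holds
Hence LHS − RHS is never 0, i.e. the two sides are never equal, so the relation holds for every integer in [-5, 5].

Answer: All integers in [-5, 5]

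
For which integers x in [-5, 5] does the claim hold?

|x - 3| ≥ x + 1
Holds for: {-5, -4, -3, -2, -1, 0, 1}
Fails for: {2, 3, 4, 5}

Answer: {-5, -4, -3, -2, -1, 0, 1}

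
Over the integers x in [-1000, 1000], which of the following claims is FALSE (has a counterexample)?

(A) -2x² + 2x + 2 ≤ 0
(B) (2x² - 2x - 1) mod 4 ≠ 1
(A) x = 0: LHS = -2·0² + 2·0 + 2 = 2; 2 ≤ 0 — FAILS

(B) For a polynomial with integer coefficients, its value mod 4 depends only on x mod 4, so it suffices to check one representative of each residue class, x = 0, 1, 2, 3:
x = 0: LHS = (2·0² - 2·0 - 1) mod 4 = (-1) mod 4 = 3; 3 ≠ 1 — holds
x = 1: LHS = (2·1² - 2·1 - 1) mod 4 = (-1) mod 4 = 3; 3 ≠ 1 — holds
x = 2: LHS = (2·2² - 2·2 - 1) mod 4 = 3 mod 4 = 3; 3 ≠ 1 — holds
x = 3: LHS = (2·3² - 2·3 - 1) mod 4 = 11 mod 4 = 3; 3 ≠ 1 — holds
The relation holds in every residue class, so the relation holds for every integer in [-1000, 1000].

Only (A) has a counterexample.

Answer: A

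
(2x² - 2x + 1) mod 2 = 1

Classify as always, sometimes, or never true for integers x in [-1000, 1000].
For a polynomial with integer coefficients, its value mod 2 depends only on x mod 2, so it suffices to check one representative of each residue class, x = 0, 1:
x = 0: LHS = (2·0² - 2·0 + 1) mod 2 = 1 mod 2 = 1; 1 = 1 — holds
x = 1: LHS = (2·1² - 2·1 + 1) mod 2 = 1 mod 2 = 1; 1 = 1 — holds
The relation holds in every residue class, so the relation holds for every integer in [-1000, 1000].

No counterexample exists.

Answer: Always true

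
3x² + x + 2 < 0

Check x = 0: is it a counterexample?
Substitute x = 0 into the relation:
x = 0: LHS = 3·0² + 0 + 2 = 2; 2 < 0 — FAILS

Since the claim fails at x = 0, this value is a counterexample.

Answer: Yes, x = 0 is a counterexample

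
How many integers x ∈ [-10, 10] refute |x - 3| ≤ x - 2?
Counterexamples in [-10, 10]: {-10, -9, -8, -7, -6, -5, -4, -3, -2, -1, 0, 1, 2}.

Counting them gives 13 values.

Answer: 13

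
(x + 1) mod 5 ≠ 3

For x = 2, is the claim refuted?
Substitute x = 2 into the relation:
x = 2: LHS = (2 + 1) mod 5 = 3 mod 5 = 3; 3 ≠ 3 — FAILS

Since the claim fails at x = 2, this value is a counterexample.

Answer: Yes, x = 2 is a counterexample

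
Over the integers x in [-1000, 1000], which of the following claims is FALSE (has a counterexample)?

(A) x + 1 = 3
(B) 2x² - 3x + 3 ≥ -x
(A) x = 0: LHS = 0 + 1 = 1; 1 = 3 — FAILS

(B) Over all integers in [-1000, 1000], LHS − RHS is smallest at x = 0, where it equals 3:
x = 0: LHS = 2·0² - 3·0 + 3 = 3, RHS = -0 = 0; 3 ≥ 0 — holds
At the ends of the range:
x = -1000: LHS = 2·(-1000)² - 3·(-1000) + 3 = 2003003, RHS = -(-1000) = 1000; 2003003 ≥ 1000 — holds
x = 1000: LHS = 2·1000² - 3·1000 + 3 = 1997003; 1997003 ≥ -1000 — holds
Hence LHS − RHS is never negative, i.e. LHS ≥ RHS throughout, so the relation holds for every integer in [-1000, 1000].

Only (A) has a counterexample.

Answer: A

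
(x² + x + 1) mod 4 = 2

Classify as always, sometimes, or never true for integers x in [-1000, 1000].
For a polynomial with integer coefficients, its value mod 4 depends only on x mod 4, so it suffices to check one representative of each residue class, x = 0, 1, 2, 3:
x = 0: LHS = (0² + 0 + 1) mod 4 = 1 mod 4 = 1; 1 = 2 — FAILS
x = 1: LHS = (1² + 1 + 1) mod 4 = 3 mod 4 = 3; 3 = 2 — FAILS
x = 2: LHS = (2² + 2 + 1) mod 4 = 7 mod 4 = 3; 3 = 2 — FAILS
x = 3: LHS = (3² + 3 + 1) mod 4 = 13 mod 4 = 1; 1 = 2 — FAILS
The relation fails in every residue class, so the claimed relation (=) fails for every integer in [-1000, 1000].

No integer in the range satisfies it.

Answer: Never true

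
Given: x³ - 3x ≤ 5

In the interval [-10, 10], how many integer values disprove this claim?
Counterexamples in [-10, 10]: {3, 4, 5, 6, 7, 8, 9, 10}.

Counting them gives 8 values.

Answer: 8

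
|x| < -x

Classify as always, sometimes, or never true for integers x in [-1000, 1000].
Over all integers in [-1000, 1000], LHS − RHS is smallest at x = 0, where it equals 0:
x = 0: LHS = |0| = 0, RHS = -0 = 0; 0 < 0 — FAILS
At the ends of the range:
x = -1000: LHS = |-1000| = 1000, RHS = -(-1000) = 1000; 1000 < 1000 — FAILS
x = 1000: LHS = |1000| = 1000; 1000 < -1000 — FAILS
Hence LHS − RHS is never negative, i.e. LHS ≥ RHS throughout, so the claimed relation (<) fails for every integer in [-1000, 1000].

No integer in the range satisfies it.

Answer: Never true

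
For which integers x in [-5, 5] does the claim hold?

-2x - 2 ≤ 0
Holds for: {-1, 0, 1, 2, 3, 4, 5}
Fails for: {-5, -4, -3, -2}

Answer: {-1, 0, 1, 2, 3, 4, 5}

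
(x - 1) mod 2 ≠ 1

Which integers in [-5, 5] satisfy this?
Holds for: {-5, -3, -1, 1, 3, 5}
Fails for: {-4, -2, 0, 2, 4}

Answer: {-5, -3, -1, 1, 3, 5}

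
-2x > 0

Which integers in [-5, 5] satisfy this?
Holds for: {-5, -4, -3, -2, -1}
Fails for: {0, 1, 2, 3, 4, 5}

Answer: {-5, -4, -3, -2, -1}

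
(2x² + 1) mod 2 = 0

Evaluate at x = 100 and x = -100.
x = 100: LHS = (2·100² + 1) mod 2 = 20001 mod 2 = 1; 1 = 0 — FAILS
x = -100: LHS = (2·(-100)² + 1) mod 2 = 20001 mod 2 = 1; 1 = 0 — FAILS

Answer: No, fails for both x = 100 and x = -100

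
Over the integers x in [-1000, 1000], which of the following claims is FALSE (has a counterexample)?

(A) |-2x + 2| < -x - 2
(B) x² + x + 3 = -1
(A) x = 0: LHS = |-2·0 + 2| = |2| = 2, RHS = -0 - 2 = -2; 2 < -2 — FAILS
(B) x = 0: LHS = 0² + 0 + 3 = 3; 3 = -1 — FAILS

Answer: Both A and B are false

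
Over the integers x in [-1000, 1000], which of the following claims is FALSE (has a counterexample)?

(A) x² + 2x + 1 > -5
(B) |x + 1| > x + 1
(A) Over all integers in [-1000, 1000], LHS − RHS is smallest at x = -1, where it equals 5:
x = -1: LHS = (-1)² + 2·(-1) + 1 = 0; 0 > -5 — holds
At the ends of the range:
x = -1000: LHS = (-1000)² + 2·(-1000) + 1 = 998001; 998001 > -5 — holds
x = 1000: LHS = 1000² + 2·1000 + 1 = 1002001; 1002001 > -5 — holds
Hence LHS − RHS is never zero or negative, i.e. LHS > RHS throughout, so the relation holds for every integer in [-1000, 1000].

(B) x = 0: LHS = |0 + 1| = |1| = 1, RHS = 0 + 1 = 1; 1 > 1 — FAILS

Only (B) has a counterexample.

Answer: B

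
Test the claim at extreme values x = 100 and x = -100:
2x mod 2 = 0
x = 100: LHS = (2·100) mod 2 = 200 mod 2 = 0; 0 = 0 — holds
x = -100: LHS = (2·(-100)) mod 2 = (-200) mod 2 = 0; 0 = 0 — holds

Answer: Yes, holds for both x = 100 and x = -100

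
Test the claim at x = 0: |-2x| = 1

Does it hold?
x = 0: LHS = |-2·0| = |0| = 0; 0 = 1 — FAILS

The relation fails at x = 0, so x = 0 is a counterexample.

Answer: No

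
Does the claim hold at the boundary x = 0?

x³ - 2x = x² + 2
x = 0: LHS = 0³ - 2·0 = 0, RHS = 0² + 2 = 2; 0 = 2 — FAILS

The relation fails at x = 0, so x = 0 is a counterexample.

Answer: No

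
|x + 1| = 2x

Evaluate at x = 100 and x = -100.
x = 100: LHS = |100 + 1| = |101| = 101, RHS = 2·100 = 200; 101 = 200 — FAILS
x = -100: LHS = |(-100) + 1| = |-99| = 99, RHS = 2·(-100) = -200; 99 = -200 — FAILS

Answer: No, fails for both x = 100 and x = -100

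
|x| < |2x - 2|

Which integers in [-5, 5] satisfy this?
Holds for: {-5, -4, -3, -2, -1, 0, 3, 4, 5}
Fails for: {1, 2}

Answer: {-5, -4, -3, -2, -1, 0, 3, 4, 5}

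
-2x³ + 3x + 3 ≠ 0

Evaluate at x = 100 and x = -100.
x = 100: LHS = -2·100³ + 3·100 + 3 = -1999697; -1999697 ≠ 0 — holds
x = -100: LHS = -2·(-100)³ + 3·(-100) + 3 = 1999703; 1999703 ≠ 0 — holds

Answer: Yes, holds for both x = 100 and x = -100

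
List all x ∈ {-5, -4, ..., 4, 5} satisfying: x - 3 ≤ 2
Over all integers in [-5, 5], LHS − RHS is largest at x = 5, where it equals 0:
x = 5: LHS = 5 - 3 = 2; 2 ≤ 2 — holds
At the ends of the range:
x = -5: LHS = (-5) - 3 = -8; -8 ≤ 2 — holds
Hence LHS − RHS is never positive, i.e. LHS ≤ RHS throughout, so the relation holds for every integer in [-5, 5].

Answer: All integers in [-5, 5]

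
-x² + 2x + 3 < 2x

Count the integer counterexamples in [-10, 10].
Counterexamples in [-10, 10]: {-1, 0, 1}.

Counting them gives 3 values.

Answer: 3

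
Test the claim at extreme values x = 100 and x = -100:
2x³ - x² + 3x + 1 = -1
x = 100: LHS = 2·100³ - 100² + 3·100 + 1 = 1990301; 1990301 = -1 — FAILS
x = -100: LHS = 2·(-100)³ - (-100)² + 3·(-100) + 1 = -2010299; -2010299 = -1 — FAILS

Answer: No, fails for both x = 100 and x = -100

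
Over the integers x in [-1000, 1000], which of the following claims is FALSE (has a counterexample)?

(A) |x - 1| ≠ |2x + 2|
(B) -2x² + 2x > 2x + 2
(A) x = -3: LHS = |(-3) - 1| = |-4| = 4, RHS = |2·(-3) + 2| = |-4| = 4; 4 ≠ 4 — FAILS
(B) x = 0: LHS = -2·0² + 2·0 = 0, RHS = 2·0 + 2 = 2; 0 > 2 — FAILS

Answer: Both A and B are false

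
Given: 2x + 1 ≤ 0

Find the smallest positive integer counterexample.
Testing positive integers:
x = 1: LHS = 2·1 + 1 = 3; 3 ≤ 0 — FAILS  ← smallest positive counterexample

Answer: x = 1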